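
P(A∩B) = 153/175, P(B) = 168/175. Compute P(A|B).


P(A|B) = P(A∩B)/P(B) = (153/175)/(168/175) = 153/168 = 51/56

51/56


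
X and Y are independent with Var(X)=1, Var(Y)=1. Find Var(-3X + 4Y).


Independence => Cov(X,Y)=0
Var(-3X + 4Y) = (-3)^2*Var(X) + 4^2*Var(Y)
= 9*1 + 16*1 = 25

25


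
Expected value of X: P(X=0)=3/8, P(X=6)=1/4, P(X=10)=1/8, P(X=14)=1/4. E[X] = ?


E[X] = sum(x * P(x))
= 0*3/8 + 6*1/4 + 10*1/8 + 14*1/4
= 25/4

25/4


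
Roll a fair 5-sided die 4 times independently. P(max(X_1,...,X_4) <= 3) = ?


P(max <= 3) = P(all X_i <= 3) = (P(X_1 <= 3))^4
= (3/5)^4 = 81/625

81/625


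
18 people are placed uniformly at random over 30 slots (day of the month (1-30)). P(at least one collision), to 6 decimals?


P(all different) = prod((30-i)/30 for i=0..17) = 0.001429
P(at least one match) = 1 - 0.001429 = 0.998571

0.998571


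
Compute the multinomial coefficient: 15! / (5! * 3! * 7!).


15! = 1307674368000
Denominator: 5!=120 * 3!=6 * 7!=5040
Coefficient = 1307674368000 / 3628800 = 360360

360360


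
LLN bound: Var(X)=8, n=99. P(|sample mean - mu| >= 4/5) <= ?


Var(Xbar) = Var(X)/n = 8/99
Chebyshev: P(|Xbar-mu| >= 4/5) <= Var(Xbar)/(4/5)^2 = (8/99)/(16/25) = 25/198

25/198


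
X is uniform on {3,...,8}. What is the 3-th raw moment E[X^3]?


E[X^3] = (1/6) * sum(x^3 for x=3..8)
= 1287/6 = 429/2

429/2


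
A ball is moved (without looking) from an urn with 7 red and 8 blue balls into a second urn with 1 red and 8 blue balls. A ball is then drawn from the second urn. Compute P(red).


P(transfer red) = 7/15; P(transfer blue) = 8/15
If red transferred: Urn II has 2 red of 10, so P(red|red moved) = 1/5
If blue transferred: Urn II has 1 red of 10, so P(red|blue moved) = 1/10
By total probability: P(red) = 7/15*1/5 + 8/15*1/10 = 11/75

11/75


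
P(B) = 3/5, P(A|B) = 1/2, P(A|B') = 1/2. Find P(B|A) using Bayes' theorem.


P(A) = P(A|B)P(B) + P(A|B')P(B') = 1/2*3/5 + 1/2*2/5 = 1/2
P(B|A) = P(A|B)P(B)/P(A) = (3/10)/(1/2) = 3/5

3/5


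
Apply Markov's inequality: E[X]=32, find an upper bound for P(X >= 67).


Markov: P(X >= a) <= E[X]/a
P(X >= 67) <= 32/67

32/67


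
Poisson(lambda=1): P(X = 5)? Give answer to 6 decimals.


P(X=5) = e^(-1) * 1^5 / 5!
≈ 0.3678794412 * 1 / 120
≈ 0.003066

0.003066


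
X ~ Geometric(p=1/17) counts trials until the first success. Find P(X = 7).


P(X=7) = (1-p)^6 * p = (16/17)^6 * 1/17
= 16777216/24137569 * 1/17 = 16777216/410338673

16777216/410338673


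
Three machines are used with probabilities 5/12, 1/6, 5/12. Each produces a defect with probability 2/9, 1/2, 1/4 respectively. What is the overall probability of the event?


P(A) = P(A|B1)P(B1) + P(A|B2)P(B2) + P(A|B3)P(B3)
= 2/9*5/12 + 1/2*1/6 + 1/4*5/12
= 5/54 + 1/12 + 5/48 = 121/432

121/432


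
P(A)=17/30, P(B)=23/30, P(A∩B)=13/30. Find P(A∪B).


P(A∪B) = P(A) + P(B) - P(A∩B)
= 17/30 + 23/30 - 13/30 = 9/10

9/10


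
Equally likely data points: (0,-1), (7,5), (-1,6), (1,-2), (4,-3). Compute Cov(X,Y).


E[X]=11/5, E[Y]=1, E[XY]=3
Cov(X,Y) = E[XY] - E[X]E[Y] = 3 - 11/5*1 = 4/5

4/5


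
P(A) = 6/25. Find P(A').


P(A') = 1 - P(A) = 1 - 6/25 = 19/25

19/25


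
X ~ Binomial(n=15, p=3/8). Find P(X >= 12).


P(X>=12) = P(X=12) + P(X=13) + P(X=14) + P(X=15)
= 30225706875/35184372088832 + 4185097875/35184372088832 + 358722675/35184372088832 + 14348907/35184372088832
= 8695969083/8796093022208

8695969083/8796093022208


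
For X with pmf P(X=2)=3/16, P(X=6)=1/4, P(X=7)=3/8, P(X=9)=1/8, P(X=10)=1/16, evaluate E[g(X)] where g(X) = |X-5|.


E[|X-5|] = sum(g(x)*P(x))
= 3*3/16 + 1*1/4 + 2*3/8 + 4*1/8 + 5*1/16
= 19/8

19/8


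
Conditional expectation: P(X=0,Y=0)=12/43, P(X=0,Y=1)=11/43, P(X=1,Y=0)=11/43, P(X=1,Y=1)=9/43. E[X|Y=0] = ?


P(Y=0) = 23/43
E[X|Y=0] = (0*12 + 1*11)/23 = 11/23

11/23


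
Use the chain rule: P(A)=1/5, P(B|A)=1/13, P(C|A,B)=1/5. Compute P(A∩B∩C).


P(A∩B∩C) = P(A) * P(B|A) * P(C|A∩B)
= 1/5 * 1/13 * 1/5
= 1/65 * 1/5 = 1/325

1/325


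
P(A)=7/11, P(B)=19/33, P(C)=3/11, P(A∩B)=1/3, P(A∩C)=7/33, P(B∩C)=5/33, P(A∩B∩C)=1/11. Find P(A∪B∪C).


P(A∪B∪C) = P(A)+P(B)+P(C) - P(AB)-P(AC)-P(BC) + P(ABC)
= 7/11+19/33+3/11 - 1/3-7/33-5/33 + 1/11
= 29/33

29/33


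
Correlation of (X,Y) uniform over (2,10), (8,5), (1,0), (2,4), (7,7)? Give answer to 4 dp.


Cov(X,Y) = 2.6000, Var(X) = 8.4000, Var(Y) = 10.9600
rho = Cov/(sqrt(VarX)*sqrt(VarY)) = 0.2710

0.2710


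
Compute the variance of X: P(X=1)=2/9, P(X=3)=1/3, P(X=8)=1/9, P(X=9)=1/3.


E[X] = 46/9, E[X^2] = 112/3
Var(X) = E[X^2] - (E[X])^2 = 112/3 - (46/9)^2 = 908/81

908/81


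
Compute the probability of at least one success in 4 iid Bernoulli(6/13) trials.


P(at least one) = 1 - P(none)
P(none) = (1 - 6/13)^4 = (7/13)^4 = 2401/28561
P(at least one) = 1 - 2401/28561 = 26160/28561

26160/28561


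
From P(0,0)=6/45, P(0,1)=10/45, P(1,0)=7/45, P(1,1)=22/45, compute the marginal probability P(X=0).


P(X=0) = P(0,0)+P(0,1) = 6/45 + 10/45 = 16/45

16/45


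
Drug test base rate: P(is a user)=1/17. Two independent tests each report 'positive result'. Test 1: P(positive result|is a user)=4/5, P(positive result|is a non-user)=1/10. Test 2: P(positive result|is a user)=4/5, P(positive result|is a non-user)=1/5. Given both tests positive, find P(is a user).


After test 1: P(+) = 4/5*1/17 + 1/10*16/17 = 12/85
P(B|+) = (4/85)/(12/85) = 1/3
After test 2 (use post1 as new prior): P(+) = 4/5*1/3 + 1/5*2/3 = 2/5
P(B|+,+) = (4/15)/(2/5) = 2/3

2/3


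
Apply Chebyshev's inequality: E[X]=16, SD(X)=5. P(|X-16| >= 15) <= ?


k = 15/5 = 3
Chebyshev: P(|X-mu| >= k*sigma) <= 1/k^2 = 1/3^2 = 1/9

1/9


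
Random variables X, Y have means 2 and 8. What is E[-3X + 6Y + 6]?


E[-3X + 6Y + 6] = -3*E[X] + 6*E[Y] + 6
= (-3)*(2) + (6)*(8) + (6)
= -6 + 48 + 6 = 48

48


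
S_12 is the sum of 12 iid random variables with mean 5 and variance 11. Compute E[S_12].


E[S_n] = n*E[X_1] = 12*5 = 60

60


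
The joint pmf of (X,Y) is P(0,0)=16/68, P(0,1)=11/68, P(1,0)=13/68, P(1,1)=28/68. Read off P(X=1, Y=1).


Read from table: P(X=1, Y=1) = 28/68 = 7/17

7/17


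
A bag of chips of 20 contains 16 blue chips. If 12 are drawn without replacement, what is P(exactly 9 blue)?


P(X=9) = C(16,9)*C(4,3) / C(20,12)
= 11440*4 / 125970
= 45760/125970 = 352/969

352/969


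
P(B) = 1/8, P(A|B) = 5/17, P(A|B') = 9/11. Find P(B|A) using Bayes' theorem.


P(A) = P(A|B)P(B) + P(A|B')P(B') = 5/17*1/8 + 9/11*7/8 = 563/748
P(B|A) = P(A|B)P(B)/P(A) = (5/136)/(563/748) = 55/1126

55/1126


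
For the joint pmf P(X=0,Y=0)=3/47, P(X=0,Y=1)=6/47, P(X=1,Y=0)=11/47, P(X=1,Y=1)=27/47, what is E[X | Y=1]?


P(Y=1) = 33/47
E[X|Y=1] = (0*6 + 1*27)/33 = 27/33 = 9/11

9/11


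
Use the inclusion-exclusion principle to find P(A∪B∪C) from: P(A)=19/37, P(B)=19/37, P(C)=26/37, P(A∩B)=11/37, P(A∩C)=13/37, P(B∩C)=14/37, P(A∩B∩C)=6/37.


P(A∪B∪C) = P(A)+P(B)+P(C) - P(AB)-P(AC)-P(BC) + P(ABC)
= 19/37+19/37+26/37 - 11/37-13/37-14/37 + 6/37
= 32/37

32/37


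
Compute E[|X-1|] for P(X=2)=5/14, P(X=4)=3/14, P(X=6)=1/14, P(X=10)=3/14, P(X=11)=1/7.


E[|X-1|] = sum(g(x)*P(x))
= 1*5/14 + 3*3/14 + 5*1/14 + 9*3/14 + 10*1/7
= 33/7

33/7


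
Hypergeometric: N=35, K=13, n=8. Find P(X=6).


P(X=6) = C(13,6)*C(22,2) / C(35,8)
= 1716*231 / 23535820
= 396396/23535820 = 1287/76415

1287/76415


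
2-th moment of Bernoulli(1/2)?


For Bernoulli: X in {0,1}
E[X^2] = 0^2*(1-1/2) + 1^2*1/2 = 1/2

1/2


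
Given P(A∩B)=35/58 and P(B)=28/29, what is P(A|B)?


P(A|B) = P(A∩B)/P(B) = (35/58)/(56/58) = 35/56 = 5/8

5/8


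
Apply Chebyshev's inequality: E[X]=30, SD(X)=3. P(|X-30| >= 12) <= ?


k = 12/3 = 4
Chebyshev: P(|X-mu| >= k*sigma) <= 1/k^2 = 1/4^2 = 1/16

1/16


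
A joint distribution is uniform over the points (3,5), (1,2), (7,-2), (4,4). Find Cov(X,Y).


E[X]=15/4, E[Y]=9/4, E[XY]=19/4
Cov(X,Y) = E[XY] - E[X]E[Y] = 19/4 - 15/4*9/4 = -59/16

-59/16


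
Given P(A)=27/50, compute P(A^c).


P(A') = 1 - P(A) = 1 - 27/50 = 23/50

23/50


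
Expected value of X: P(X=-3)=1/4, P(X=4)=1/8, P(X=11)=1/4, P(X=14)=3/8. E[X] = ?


E[X] = sum(x * P(x))
= -3*1/4 + 4*1/8 + 11*1/4 + 14*3/8
= 31/4

31/4


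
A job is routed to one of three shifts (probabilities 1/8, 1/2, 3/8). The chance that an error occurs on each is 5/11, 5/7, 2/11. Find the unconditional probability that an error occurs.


P(A) = P(A|B1)P(B1) + P(A|B2)P(B2) + P(A|B3)P(B3)
= 5/11*1/8 + 5/7*1/2 + 2/11*3/8
= 5/88 + 5/14 + 3/44 = 27/56

27/56


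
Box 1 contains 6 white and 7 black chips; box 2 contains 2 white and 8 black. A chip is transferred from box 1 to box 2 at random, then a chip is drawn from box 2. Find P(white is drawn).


P(transfer white) = 6/13; P(transfer black) = 7/13
If white transferred: Urn II has 3 white of 11, so P(white|white moved) = 3/11
If black transferred: Urn II has 2 white of 11, so P(white|black moved) = 2/11
By total probability: P(white) = 6/13*3/11 + 7/13*2/11 = 32/143

32/143


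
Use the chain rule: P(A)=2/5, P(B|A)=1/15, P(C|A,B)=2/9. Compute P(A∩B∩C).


P(A∩B∩C) = P(A) * P(B|A) * P(C|A∩B)
= 2/5 * 1/15 * 2/9
= 2/75 * 2/9 = 4/675

4/675


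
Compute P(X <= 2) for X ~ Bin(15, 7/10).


P(X<=2) = P(X=0) + P(X=1) + P(X=2)
= 14348907/1000000000000000 + 100442349/200000000000000 + 1640558367/200000000000000
= 8719352487/1000000000000000

8719352487/1000000000000000


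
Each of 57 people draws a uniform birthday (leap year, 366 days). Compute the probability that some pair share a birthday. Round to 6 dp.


P(all different) = prod((366-i)/366 for i=0..56) = 0.010010
P(at least one match) = 1 - 0.010010 = 0.989990

0.989990


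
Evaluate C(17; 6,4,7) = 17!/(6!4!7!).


17! = 355687428096000
Denominator: 6!=720 * 4!=24 * 7!=5040
Coefficient = 355687428096000 / 87091200 = 4084080

4084080


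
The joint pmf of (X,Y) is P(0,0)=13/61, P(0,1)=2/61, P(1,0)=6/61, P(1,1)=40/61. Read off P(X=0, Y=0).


Read from table: P(X=0, Y=0) = 13/61

13/61


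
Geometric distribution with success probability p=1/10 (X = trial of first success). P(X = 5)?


P(X=5) = (1-p)^4 * p = (9/10)^4 * 1/10
= 6561/10000 * 1/10 = 6561/100000

6561/100000


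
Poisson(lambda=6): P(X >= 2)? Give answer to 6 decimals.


P(X>=2) = 1 - P(X<=1) = 1 - (e^(-6)*6^0/0! + e^(-6)*6^1/1!)
≈ 1 - (0.0024787522 + 0.0148725131)
= 1 - 0.0173512653 = 0.9826487347
≈ 0.982649

0.982649


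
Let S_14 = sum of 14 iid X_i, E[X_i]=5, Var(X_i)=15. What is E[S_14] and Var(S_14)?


E[S_n] = n*mu = 14*5 = 70
Var(S_n) = n*sigma^2 = 14*15 = 210

E[S_14]=70, Var(S_14)=210


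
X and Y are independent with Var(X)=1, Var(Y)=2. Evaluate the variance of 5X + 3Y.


Independence => Cov(X,Y)=0
Var(5X + 3Y) = 5^2*Var(X) + 3^2*Var(Y)
= 25*1 + 9*2 = 43

43


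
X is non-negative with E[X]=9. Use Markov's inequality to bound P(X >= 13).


Markov: P(X >= a) <= E[X]/a
P(X >= 13) <= 9/13

9/13


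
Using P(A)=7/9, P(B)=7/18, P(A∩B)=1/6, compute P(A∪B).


P(A∪B) = P(A) + P(B) - P(A∩B)
= 7/9 + 7/18 - 1/6 = 1

1


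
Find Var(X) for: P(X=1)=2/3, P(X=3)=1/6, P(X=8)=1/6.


E[X] = 5/2, E[X^2] = 77/6
Var(X) = E[X^2] - (E[X])^2 = 77/6 - (5/2)^2 = 79/12

79/12


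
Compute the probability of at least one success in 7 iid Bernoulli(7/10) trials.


P(at least one) = 1 - P(none)
P(none) = (1 - 7/10)^7 = (3/10)^7 = 2187/10000000
P(at least one) = 1 - 2187/10000000 = 9997813/10000000

9997813/10000000


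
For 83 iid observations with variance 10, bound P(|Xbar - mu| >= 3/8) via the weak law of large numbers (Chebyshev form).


Var(Xbar) = Var(X)/n = 10/83
Chebyshev: P(|Xbar-mu| >= 3/8) <= Var(Xbar)/(3/8)^2 = (10/83)/(9/64) = 640/747

640/747


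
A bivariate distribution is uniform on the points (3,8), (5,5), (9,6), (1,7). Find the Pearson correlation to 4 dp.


Cov(X,Y) = -1.7500, Var(X) = 8.7500, Var(Y) = 1.2500
rho = Cov/(sqrt(VarX)*sqrt(VarY)) = -0.5292

-0.5292


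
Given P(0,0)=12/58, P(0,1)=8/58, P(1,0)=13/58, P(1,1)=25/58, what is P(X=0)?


P(X=0) = P(0,0)+P(0,1) = 12/58 + 8/58 = 20/58 = 10/29

10/29


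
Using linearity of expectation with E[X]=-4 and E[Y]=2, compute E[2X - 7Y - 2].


E[2X - 7Y - 2] = 2*E[X] - 7*E[Y] - 2
= (2)*(-4) + (-7)*(2) + (-2)
= -8 - 14 - 2 = -24

-24


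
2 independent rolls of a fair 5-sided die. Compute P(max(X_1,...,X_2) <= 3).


P(max <= 3) = P(all X_i <= 3) = (P(X_1 <= 3))^2
= (3/5)^2 = 9/25

9/25


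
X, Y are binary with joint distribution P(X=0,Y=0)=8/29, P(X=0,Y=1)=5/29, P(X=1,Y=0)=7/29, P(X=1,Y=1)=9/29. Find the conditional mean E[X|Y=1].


P(Y=1) = 14/29
E[X|Y=1] = (0*5 + 1*9)/14 = 9/14

9/14


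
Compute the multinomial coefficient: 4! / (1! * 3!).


4! = 24
Denominator: 1!=1 * 3!=6
Coefficient = 24 / 6 = 4

4


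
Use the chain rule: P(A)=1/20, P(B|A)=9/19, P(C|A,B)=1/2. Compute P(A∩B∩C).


P(A∩B∩C) = P(A) * P(B|A) * P(C|A∩B)
= 1/20 * 9/19 * 1/2
= 9/380 * 1/2 = 9/760

9/760


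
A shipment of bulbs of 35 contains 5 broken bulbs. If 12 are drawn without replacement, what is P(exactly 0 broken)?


P(X=0) = C(5,0)*C(30,12) / C(35,12)
= 1*86493225 / 834451800
= 86493225/834451800 = 437/4216

437/4216


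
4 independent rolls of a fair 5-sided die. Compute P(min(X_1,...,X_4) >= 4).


P(min >= 4) = P(all X_i >= 4) = (P(X_1 >= 4))^4
= (2/5)^4 = 16/625

16/625


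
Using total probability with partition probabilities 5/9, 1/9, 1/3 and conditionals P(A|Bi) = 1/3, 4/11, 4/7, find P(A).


P(A) = P(A|B1)P(B1) + P(A|B2)P(B2) + P(A|B3)P(B3)
= 1/3*5/9 + 4/11*1/9 + 4/7*1/3
= 5/27 + 4/99 + 4/21 = 865/2079

865/2079


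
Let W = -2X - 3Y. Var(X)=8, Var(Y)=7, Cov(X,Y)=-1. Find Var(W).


Var(-2X - 3Y) = (-2)^2*Var(X) + (-3)^2*Var(Y) + 2*(-2)*(-3)*Cov(X,Y)
= 4*8 + 9*7 + 12*(-1)
= 32 + 63 - 12 = 83

83


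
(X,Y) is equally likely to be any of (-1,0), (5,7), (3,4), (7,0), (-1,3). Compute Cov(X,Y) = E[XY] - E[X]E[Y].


E[X]=13/5, E[Y]=14/5, E[XY]=44/5
Cov(X,Y) = E[XY] - E[X]E[Y] = 44/5 - 13/5*14/5 = 38/25

38/25


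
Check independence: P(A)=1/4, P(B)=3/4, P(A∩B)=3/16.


P(A)*P(B) = 1/4*3/4 = 3/16
P(A∩B) = 3/16, which equals P(A)P(B), so independent

Yes, A and B are independent


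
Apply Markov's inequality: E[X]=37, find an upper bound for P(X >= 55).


Markov: P(X >= a) <= E[X]/a
P(X >= 55) <= 37/55

37/55


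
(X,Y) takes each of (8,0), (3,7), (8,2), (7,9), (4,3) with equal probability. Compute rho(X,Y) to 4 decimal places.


Cov(X,Y) = -2.8000, Var(X) = 4.4000, Var(Y) = 10.9600
rho = Cov/(sqrt(VarX)*sqrt(VarY)) = -0.4032

-0.4032


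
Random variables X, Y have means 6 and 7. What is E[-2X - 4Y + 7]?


E[-2X - 4Y + 7] = -2*E[X] - 4*E[Y] + 7
= (-2)*(6) + (-4)*(7) + (7)
= -12 - 28 + 7 = -33

-33


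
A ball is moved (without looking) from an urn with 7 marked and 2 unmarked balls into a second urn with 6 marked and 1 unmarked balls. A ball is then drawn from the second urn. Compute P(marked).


P(transfer marked) = 7/9; P(transfer unmarked) = 2/9
If marked transferred: Urn II has 7 marked of 8, so P(marked|marked moved) = 7/8
If unmarked transferred: Urn II has 6 marked of 8, so P(marked|unmarked moved) = 3/4
By total probability: P(marked) = 7/9*7/8 + 2/9*3/4 = 61/72

61/72


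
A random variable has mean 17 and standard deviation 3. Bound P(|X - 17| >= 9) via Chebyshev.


k = 9/3 = 3
Chebyshev: P(|X-mu| >= k*sigma) <= 1/k^2 = 1/3^2 = 1/9

1/9


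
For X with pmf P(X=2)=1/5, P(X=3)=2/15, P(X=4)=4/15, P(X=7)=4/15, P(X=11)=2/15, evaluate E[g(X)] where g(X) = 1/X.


E[1/X] = sum(g(x)*P(x))
= 1/2*1/5 + 1/3*2/15 + 1/4*4/15 + 1/7*4/15 + 1/11*2/15
= 1811/6930

1811/6930


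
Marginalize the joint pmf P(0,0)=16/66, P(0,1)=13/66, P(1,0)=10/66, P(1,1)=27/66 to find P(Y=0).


P(Y=0) = P(0,0)+P(1,0) = 16/66 + 10/66 = 26/66 = 13/33

13/33


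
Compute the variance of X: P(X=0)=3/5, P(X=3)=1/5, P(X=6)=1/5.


E[X] = 9/5, E[X^2] = 9
Var(X) = E[X^2] - (E[X])^2 = 9 - (9/5)^2 = 144/25

144/25


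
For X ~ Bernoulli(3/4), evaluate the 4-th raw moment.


For Bernoulli: X in {0,1}
E[X^4] = 0^4*(1-3/4) + 1^4*3/4 = 3/4

3/4


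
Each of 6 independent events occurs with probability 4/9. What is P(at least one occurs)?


P(at least one) = 1 - P(none)
P(none) = (1 - 4/9)^6 = (5/9)^6 = 15625/531441
P(at least one) = 1 - 15625/531441 = 515816/531441

515816/531441


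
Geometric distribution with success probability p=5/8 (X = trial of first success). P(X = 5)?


P(X=5) = (1-p)^4 * p = (3/8)^4 * 5/8
= 81/4096 * 5/8 = 405/32768

405/32768


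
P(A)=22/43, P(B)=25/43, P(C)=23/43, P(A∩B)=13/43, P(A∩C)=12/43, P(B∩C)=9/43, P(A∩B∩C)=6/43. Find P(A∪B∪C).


P(A∪B∪C) = P(A)+P(B)+P(C) - P(AB)-P(AC)-P(BC) + P(ABC)
= 22/43+25/43+23/43 - 13/43-12/43-9/43 + 6/43
= 42/43

42/43


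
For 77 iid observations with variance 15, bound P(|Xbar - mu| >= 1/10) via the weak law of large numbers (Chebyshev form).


Var(Xbar) = Var(X)/n = 15/77
Chebyshev: P(|Xbar-mu| >= 1/10) <= Var(Xbar)/(1/10)^2 = (15/77)/(1/100) = 1500/77
Bound exceeds 1, so trivial bound: 1

1


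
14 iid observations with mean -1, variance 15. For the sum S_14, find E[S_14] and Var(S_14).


E[S_n] = n*mu = 14*-1 = -14
Var(S_n) = n*sigma^2 = 14*15 = 210

E[S_14]=-14, Var(S_14)=210


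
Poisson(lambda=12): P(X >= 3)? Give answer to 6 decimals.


P(X>=3) = 1 - P(X<=2) = 1 - (e^(-12)*12^0/0! + e^(-12)*12^1/1! + e^(-12)*12^2/2!)
≈ 1 - (0.0000061442 + 0.0000737305 + 0.0004423833)
= 1 - 0.0005222580 = 0.9994777420
≈ 0.999478

0.999478


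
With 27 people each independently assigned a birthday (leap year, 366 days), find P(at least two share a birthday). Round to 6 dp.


P(all different) = prod((366-i)/366 for i=0..26) = 0.374173
P(at least one match) = 1 - 0.374173 = 0.625827

0.625827


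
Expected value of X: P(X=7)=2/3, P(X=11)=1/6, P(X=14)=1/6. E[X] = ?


E[X] = sum(x * P(x))
= 7*2/3 + 11*1/6 + 14*1/6
= 53/6

53/6


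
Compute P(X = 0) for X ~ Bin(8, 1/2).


P(X=0) = C(8,0) * p^0 * (1-p)^8
= 1 * 1 * 1/256
= 1/256

1/256


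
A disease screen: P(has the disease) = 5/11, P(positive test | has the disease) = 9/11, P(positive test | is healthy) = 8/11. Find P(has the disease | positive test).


P(A) = P(A|B)P(B) + P(A|B')P(B') = 9/11*5/11 + 8/11*6/11 = 93/121
P(B|A) = P(A|B)P(B)/P(A) = (45/121)/(93/121) = 15/31

15/31


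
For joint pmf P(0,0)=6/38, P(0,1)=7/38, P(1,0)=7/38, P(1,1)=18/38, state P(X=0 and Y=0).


Read from table: P(X=0, Y=0) = 6/38 = 3/19

3/19


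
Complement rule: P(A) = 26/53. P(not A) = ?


P(A') = 1 - P(A) = 1 - 26/53 = 27/53

27/53


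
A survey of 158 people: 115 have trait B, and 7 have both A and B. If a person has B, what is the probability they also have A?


P(A|B) = P(A∩B)/P(B) = (7/158)/(115/158) = 7/115

7/115


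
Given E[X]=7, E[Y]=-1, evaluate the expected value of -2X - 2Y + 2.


E[-2X - 2Y + 2] = -2*E[X] - 2*E[Y] + 2
= (-2)*(7) + (-2)*(-1) + (2)
= -14 + 2 + 2 = -10

-10


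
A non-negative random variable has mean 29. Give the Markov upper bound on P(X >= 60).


Markov: P(X >= a) <= E[X]/a
P(X >= 60) <= 29/60

29/60


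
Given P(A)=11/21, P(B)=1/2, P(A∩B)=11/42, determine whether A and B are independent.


P(A)*P(B) = 11/21*1/2 = 11/42
P(A∩B) = 11/42, which equals P(A)P(B), so independent

Yes, A and B are independent


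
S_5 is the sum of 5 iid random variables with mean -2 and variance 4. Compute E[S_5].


E[S_n] = n*E[X_1] = 5*-2 = -10

-10


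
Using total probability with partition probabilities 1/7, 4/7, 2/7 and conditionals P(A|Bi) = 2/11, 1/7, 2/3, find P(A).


P(A) = P(A|B1)P(B1) + P(A|B2)P(B2) + P(A|B3)P(B3)
= 2/11*1/7 + 1/7*4/7 + 2/3*2/7
= 2/77 + 4/49 + 4/21 = 482/1617

482/1617


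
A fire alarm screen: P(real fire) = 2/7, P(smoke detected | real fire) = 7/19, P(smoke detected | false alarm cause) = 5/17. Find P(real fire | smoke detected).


P(A) = P(A|B)P(B) + P(A|B')P(B') = 7/19*2/7 + 5/17*5/7 = 713/2261
P(B|A) = P(A|B)P(B)/P(A) = (2/19)/(713/2261) = 238/713

238/713


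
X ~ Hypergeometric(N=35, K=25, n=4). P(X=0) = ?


P(X=0) = C(25,0)*C(10,4) / C(35,4)
= 1*210 / 52360
= 210/52360 = 3/748

3/748


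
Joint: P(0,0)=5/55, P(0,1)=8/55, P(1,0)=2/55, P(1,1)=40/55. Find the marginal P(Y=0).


P(Y=0) = P(0,0)+P(1,0) = 5/55 + 2/55 = 7/55

7/55


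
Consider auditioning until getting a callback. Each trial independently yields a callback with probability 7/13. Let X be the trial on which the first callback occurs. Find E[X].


For geometric (trials until first success), E[X] = 1/p = 1/(7/13) = 13/7

13/7


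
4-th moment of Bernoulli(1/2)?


For Bernoulli: X in {0,1}
E[X^4] = 0^4*(1-1/2) + 1^4*1/2 = 1/2

1/2


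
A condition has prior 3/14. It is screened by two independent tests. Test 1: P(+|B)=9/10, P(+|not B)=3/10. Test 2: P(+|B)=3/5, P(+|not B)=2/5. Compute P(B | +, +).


After test 1: P(+) = 9/10*3/14 + 3/10*11/14 = 3/7
P(B|+) = (27/140)/(3/7) = 9/20
After test 2 (use post1 as new prior): P(+) = 3/5*9/20 + 2/5*11/20 = 49/100
P(B|+,+) = (27/100)/(49/100) = 27/49

27/49


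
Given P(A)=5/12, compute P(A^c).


P(A') = 1 - P(A) = 1 - 5/12 = 7/12

7/12


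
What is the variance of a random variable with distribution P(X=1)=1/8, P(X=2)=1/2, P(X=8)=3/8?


E[X] = 33/8, E[X^2] = 209/8
Var(X) = E[X^2] - (E[X])^2 = 209/8 - (33/8)^2 = 583/64

583/64


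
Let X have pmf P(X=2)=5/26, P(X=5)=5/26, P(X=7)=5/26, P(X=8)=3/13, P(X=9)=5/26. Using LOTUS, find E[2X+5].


E[2X+5] = sum(g(x)*P(x))
= 9*5/26 + 15*5/26 + 19*5/26 + 21*3/13 + 23*5/26
= 228/13

228/13


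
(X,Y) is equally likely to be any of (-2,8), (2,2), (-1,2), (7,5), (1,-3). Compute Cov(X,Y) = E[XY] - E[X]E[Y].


E[X]=7/5, E[Y]=14/5, E[XY]=18/5
Cov(X,Y) = E[XY] - E[X]E[Y] = 18/5 - 7/5*14/5 = -8/25

-8/25


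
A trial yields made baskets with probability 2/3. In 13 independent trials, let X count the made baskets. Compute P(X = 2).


P(X=2) = C(13,2) * p^2 * (1-p)^11
= 78 * 4/9 * 1/177147
= 104/531441

104/531441


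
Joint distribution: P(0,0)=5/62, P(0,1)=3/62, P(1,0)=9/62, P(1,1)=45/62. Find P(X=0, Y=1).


Read from table: P(X=0, Y=1) = 3/62

3/62


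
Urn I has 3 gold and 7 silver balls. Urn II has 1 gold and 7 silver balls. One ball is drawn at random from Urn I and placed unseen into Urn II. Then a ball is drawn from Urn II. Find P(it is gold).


P(transfer gold) = 3/10; P(transfer silver) = 7/10
If gold transferred: Urn II has 2 gold of 9, so P(gold|gold moved) = 2/9
If silver transferred: Urn II has 1 gold of 9, so P(gold|silver moved) = 1/9
By total probability: P(gold) = 3/10*2/9 + 7/10*1/9 = 13/90

13/90


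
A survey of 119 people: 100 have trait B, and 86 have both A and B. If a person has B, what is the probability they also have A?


P(A|B) = P(A∩B)/P(B) = (86/119)/(100/119) = 86/100 = 43/50

43/50


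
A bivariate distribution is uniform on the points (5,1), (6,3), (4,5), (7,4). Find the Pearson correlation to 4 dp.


Cov(X,Y) = -0.1250, Var(X) = 1.2500, Var(Y) = 2.1875
rho = Cov/(sqrt(VarX)*sqrt(VarY)) = -0.0756

-0.0756


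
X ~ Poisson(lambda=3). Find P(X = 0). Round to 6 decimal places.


P(X=0) = e^(-3) * 3^0 / 0!
≈ 0.04978706837 * 1 / 1
≈ 0.049787

0.049787


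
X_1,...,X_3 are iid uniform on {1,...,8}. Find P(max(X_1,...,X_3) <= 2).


P(max <= 2) = P(all X_i <= 2) = (P(X_1 <= 2))^3
= (2/8)^3 = (1/4)^3 = 1/64

1/64


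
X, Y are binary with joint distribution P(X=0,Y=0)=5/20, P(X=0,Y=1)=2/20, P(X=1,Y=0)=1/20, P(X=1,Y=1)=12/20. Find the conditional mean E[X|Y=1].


P(Y=1) = 14/20
E[X|Y=1] = (0*2 + 1*12)/14 = 12/14 = 6/7

6/7


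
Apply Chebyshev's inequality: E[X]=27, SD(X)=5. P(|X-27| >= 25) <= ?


k = 25/5 = 5
Chebyshev: P(|X-mu| >= k*sigma) <= 1/k^2 = 1/5^2 = 1/25

1/25


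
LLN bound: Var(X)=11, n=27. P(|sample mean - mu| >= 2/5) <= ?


Var(Xbar) = Var(X)/n = 11/27
Chebyshev: P(|Xbar-mu| >= 2/5) <= Var(Xbar)/(2/5)^2 = (11/27)/(4/25) = 275/108
Bound exceeds 1, so trivial bound: 1

1


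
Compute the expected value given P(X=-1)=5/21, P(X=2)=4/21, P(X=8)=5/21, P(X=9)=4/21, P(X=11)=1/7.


E[X] = sum(x * P(x))
= -1*5/21 + 2*4/21 + 8*5/21 + 9*4/21 + 11*1/7
= 16/3

16/3


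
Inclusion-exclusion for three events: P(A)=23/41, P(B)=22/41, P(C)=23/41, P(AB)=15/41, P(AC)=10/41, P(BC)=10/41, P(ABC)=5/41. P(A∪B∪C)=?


P(A∪B∪C) = P(A)+P(B)+P(C) - P(AB)-P(AC)-P(BC) + P(ABC)
= 23/41+22/41+23/41 - 15/41-10/41-10/41 + 5/41
= 38/41

38/41


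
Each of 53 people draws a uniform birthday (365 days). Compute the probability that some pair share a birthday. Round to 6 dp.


P(all different) = prod((365-i)/365 for i=0..52) = 0.018862
P(at least one match) = 1 - 0.018862 = 0.981138

0.981138


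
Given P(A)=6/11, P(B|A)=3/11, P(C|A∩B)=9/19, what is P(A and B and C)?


P(A∩B∩C) = P(A) * P(B|A) * P(C|A∩B)
= 6/11 * 3/11 * 9/19
= 18/121 * 9/19 = 162/2299

162/2299


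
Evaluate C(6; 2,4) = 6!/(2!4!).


6! = 720
Denominator: 2!=2 * 4!=24
Coefficient = 720 / 48 = 15

15


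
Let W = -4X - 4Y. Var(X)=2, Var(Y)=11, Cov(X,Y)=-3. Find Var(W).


Var(-4X - 4Y) = (-4)^2*Var(X) + (-4)^2*Var(Y) + 2*(-4)*(-4)*Cov(X,Y)
= 16*2 + 16*11 + 32*(-3)
= 32 + 176 - 96 = 112

112


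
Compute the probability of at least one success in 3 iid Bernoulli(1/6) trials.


P(at least one) = 1 - P(none)
P(none) = (1 - 1/6)^3 = (5/6)^3 = 125/216
P(at least one) = 1 - 125/216 = 91/216

91/216


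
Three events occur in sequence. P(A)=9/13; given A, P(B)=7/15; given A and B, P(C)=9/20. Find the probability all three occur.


P(A∩B∩C) = P(A) * P(B|A) * P(C|A∩B)
= 9/13 * 7/15 * 9/20
= 21/65 * 9/20 = 189/1300

189/1300


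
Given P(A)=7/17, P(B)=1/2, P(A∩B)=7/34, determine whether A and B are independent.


P(A)*P(B) = 7/17*1/2 = 7/34
P(A∩B) = 7/34, which equals P(A)P(B), so independent

Yes, A and B are independent


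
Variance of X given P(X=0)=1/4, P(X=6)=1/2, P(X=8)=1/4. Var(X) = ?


E[X] = 5, E[X^2] = 34
Var(X) = E[X^2] - (E[X])^2 = 34 - (5)^2 = 9

9


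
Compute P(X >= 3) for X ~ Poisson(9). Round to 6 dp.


P(X>=3) = 1 - P(X<=2) = 1 - (e^(-9)*9^0/0! + e^(-9)*9^1/1! + e^(-9)*9^2/2!)
≈ 1 - (0.0001234098 + 0.0011106882 + 0.0049980971)
= 1 - 0.0062321951 = 0.9937678049
≈ 0.993768

0.993768


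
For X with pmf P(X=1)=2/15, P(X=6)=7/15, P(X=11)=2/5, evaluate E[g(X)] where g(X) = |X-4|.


E[|X-4|] = sum(g(x)*P(x))
= 3*2/15 + 2*7/15 + 7*2/5
= 62/15

62/15


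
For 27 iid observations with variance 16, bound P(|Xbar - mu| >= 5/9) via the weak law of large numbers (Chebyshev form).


Var(Xbar) = Var(X)/n = 16/27
Chebyshev: P(|Xbar-mu| >= 5/9) <= Var(Xbar)/(5/9)^2 = (16/27)/(25/81) = 48/25
Bound exceeds 1, so trivial bound: 1

1


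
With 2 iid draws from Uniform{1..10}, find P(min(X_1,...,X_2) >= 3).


P(min >= 3) = P(all X_i >= 3) = (P(X_1 >= 3))^2
= (8/10)^2 = (4/5)^2 = 16/25

16/25


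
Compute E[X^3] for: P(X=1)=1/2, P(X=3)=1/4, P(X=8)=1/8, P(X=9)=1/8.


E[X^3] = sum(x^3 * P(x))
= 1*1/2 + 27*1/4 + 512*1/8 + 729*1/8
= 1299/8

1299/8


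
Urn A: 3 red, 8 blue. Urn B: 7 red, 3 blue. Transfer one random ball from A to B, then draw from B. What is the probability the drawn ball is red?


P(transfer red) = 3/11; P(transfer blue) = 8/11
If red transferred: Urn II has 8 red of 11, so P(red|red moved) = 8/11
If blue transferred: Urn II has 7 red of 11, so P(red|blue moved) = 7/11
By total probability: P(red) = 3/11*8/11 + 8/11*7/11 = 80/121

80/121


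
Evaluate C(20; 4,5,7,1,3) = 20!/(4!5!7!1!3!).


20! = 2432902008176640000
Denominator: 4!=24 * 5!=120 * 7!=5040 * 1!=1 * 3!=6
Coefficient = 2432902008176640000 / 87091200 = 27935107200

27935107200


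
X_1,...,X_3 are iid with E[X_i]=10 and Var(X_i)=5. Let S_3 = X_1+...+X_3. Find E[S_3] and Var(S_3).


E[S_n] = n*mu = 3*10 = 30
Var(S_n) = n*sigma^2 = 3*5 = 15

E[S_3]=30, Var(S_3)=15


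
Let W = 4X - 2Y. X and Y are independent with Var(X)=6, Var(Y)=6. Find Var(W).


Independence => Cov(X,Y)=0
Var(4X - 2Y) = 4^2*Var(X) + (-2)^2*Var(Y)
= 16*6 + 4*6 = 120

120


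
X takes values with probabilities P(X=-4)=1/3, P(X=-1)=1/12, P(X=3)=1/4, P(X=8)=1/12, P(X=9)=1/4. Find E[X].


E[X] = sum(x * P(x))
= -4*1/3 - 1*1/12 + 3*1/4 + 8*1/12 + 9*1/4
= 9/4

9/4


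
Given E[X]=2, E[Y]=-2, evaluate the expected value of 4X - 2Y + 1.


E[4X - 2Y + 1] = 4*E[X] - 2*E[Y] + 1
= (4)*(2) + (-2)*(-2) + (1)
= 8 + 4 + 1 = 13

13


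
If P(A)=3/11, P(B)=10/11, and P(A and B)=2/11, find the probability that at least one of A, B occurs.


P(A∪B) = P(A) + P(B) - P(A∩B)
= 3/11 + 10/11 - 2/11 = 1

1


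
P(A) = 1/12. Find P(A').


P(A') = 1 - P(A) = 1 - 1/12 = 11/12

11/12


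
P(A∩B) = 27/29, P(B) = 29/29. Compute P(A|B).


P(A|B) = P(A∩B)/P(B) = (27/29)/(29/29) = 27/29

27/29


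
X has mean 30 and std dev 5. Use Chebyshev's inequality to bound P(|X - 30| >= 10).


k = 10/5 = 2
Chebyshev: P(|X-mu| >= k*sigma) <= 1/k^2 = 1/2^2 = 1/4

1/4


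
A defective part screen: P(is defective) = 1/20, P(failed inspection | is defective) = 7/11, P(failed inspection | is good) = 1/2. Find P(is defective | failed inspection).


P(A) = P(A|B)P(B) + P(A|B')P(B') = 7/11*1/20 + 1/2*19/20 = 223/440
P(B|A) = P(A|B)P(B)/P(A) = (7/220)/(223/440) = 14/223

14/223


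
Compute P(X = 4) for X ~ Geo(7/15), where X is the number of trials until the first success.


P(X=4) = (1-p)^3 * p = (8/15)^3 * 7/15
= 512/3375 * 7/15 = 3584/50625

3584/50625


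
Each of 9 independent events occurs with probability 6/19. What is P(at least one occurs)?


P(at least one) = 1 - P(none)
P(none) = (1 - 6/19)^9 = (13/19)^9 = 10604499373/322687697779
P(at least one) = 1 - 10604499373/322687697779 = 312083198406/322687697779

312083198406/322687697779


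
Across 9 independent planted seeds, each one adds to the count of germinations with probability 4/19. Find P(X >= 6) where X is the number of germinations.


P(X>=6) = P(X=6) + P(X=7) + P(X=8) + P(X=9)
= 1161216000/322687697779 + 132710400/322687697779 + 8847360/322687697779 + 262144/322687697779
= 1303035904/322687697779

1303035904/322687697779


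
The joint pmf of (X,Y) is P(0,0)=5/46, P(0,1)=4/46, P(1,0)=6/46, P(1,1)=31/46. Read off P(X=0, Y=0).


Read from table: P(X=0, Y=0) = 5/46

5/46


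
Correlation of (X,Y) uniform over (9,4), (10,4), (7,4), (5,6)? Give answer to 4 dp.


Cov(X,Y) = -1.3750, Var(X) = 3.6875, Var(Y) = 0.7500
rho = Cov/(sqrt(VarX)*sqrt(VarY)) = -0.8268

-0.8268


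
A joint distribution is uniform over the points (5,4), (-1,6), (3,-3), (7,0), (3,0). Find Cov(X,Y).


E[X]=17/5, E[Y]=7/5, E[XY]=1
Cov(X,Y) = E[XY] - E[X]E[Y] = 1 - 17/5*7/5 = -94/25

-94/25


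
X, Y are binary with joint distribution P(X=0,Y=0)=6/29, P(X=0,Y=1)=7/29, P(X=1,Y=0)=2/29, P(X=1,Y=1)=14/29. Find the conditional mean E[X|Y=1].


P(Y=1) = 21/29
E[X|Y=1] = (0*7 + 1*14)/21 = 14/21 = 2/3

2/3


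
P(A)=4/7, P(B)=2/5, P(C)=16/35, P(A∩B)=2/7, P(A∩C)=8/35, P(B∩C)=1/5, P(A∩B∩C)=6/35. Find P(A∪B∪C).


P(A∪B∪C) = P(A)+P(B)+P(C) - P(AB)-P(AC)-P(BC) + P(ABC)
= 4/7+2/5+16/35 - 2/7-8/35-1/5 + 6/35
= 31/35

31/35


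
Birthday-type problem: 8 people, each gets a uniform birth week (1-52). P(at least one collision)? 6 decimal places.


P(all different) = prod((52-i)/52 for i=0..7) = 0.567574
P(at least one match) = 1 - 0.567574 = 0.432426

0.432426


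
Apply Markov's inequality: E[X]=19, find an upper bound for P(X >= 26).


Markov: P(X >= a) <= E[X]/a
P(X >= 26) <= 19/26

19/26


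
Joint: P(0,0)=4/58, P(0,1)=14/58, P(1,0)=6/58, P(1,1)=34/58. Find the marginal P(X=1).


P(X=1) = P(1,0)+P(1,1) = 6/58 + 34/58 = 40/58 = 20/29

20/29


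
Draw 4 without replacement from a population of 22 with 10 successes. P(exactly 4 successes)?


P(X=4) = C(10,4)*C(12,0) / C(22,4)
= 210*1 / 7315
= 210/7315 = 6/209

6/209


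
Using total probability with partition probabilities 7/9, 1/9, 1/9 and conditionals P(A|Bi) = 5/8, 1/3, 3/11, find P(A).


P(A) = P(A|B1)P(B1) + P(A|B2)P(B2) + P(A|B3)P(B3)
= 5/8*7/9 + 1/3*1/9 + 3/11*1/9
= 35/72 + 1/27 + 1/33 = 1315/2376

1315/2376


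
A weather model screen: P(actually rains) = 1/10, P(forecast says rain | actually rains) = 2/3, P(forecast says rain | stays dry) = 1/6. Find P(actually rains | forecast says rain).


P(A) = P(A|B)P(B) + P(A|B')P(B') = 2/3*1/10 + 1/6*9/10 = 13/60
P(B|A) = P(A|B)P(B)/P(A) = (1/15)/(13/60) = 4/13

4/13


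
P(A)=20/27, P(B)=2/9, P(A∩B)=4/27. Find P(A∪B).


P(A∪B) = P(A) + P(B) - P(A∩B)
= 20/27 + 2/9 - 4/27 = 22/27

22/27


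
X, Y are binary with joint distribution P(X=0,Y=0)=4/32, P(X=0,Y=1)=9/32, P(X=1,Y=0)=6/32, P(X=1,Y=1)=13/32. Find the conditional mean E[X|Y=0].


P(Y=0) = 10/32
E[X|Y=0] = (0*4 + 1*6)/10 = 6/10 = 3/5

3/5


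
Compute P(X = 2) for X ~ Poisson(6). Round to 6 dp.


P(X=2) = e^(-6) * 6^2 / 2!
≈ 0.002478752177 * 36 / 2
≈ 0.044618

0.044618


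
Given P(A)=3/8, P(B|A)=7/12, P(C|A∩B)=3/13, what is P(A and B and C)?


P(A∩B∩C) = P(A) * P(B|A) * P(C|A∩B)
= 3/8 * 7/12 * 3/13
= 7/32 * 3/13 = 21/416

21/416


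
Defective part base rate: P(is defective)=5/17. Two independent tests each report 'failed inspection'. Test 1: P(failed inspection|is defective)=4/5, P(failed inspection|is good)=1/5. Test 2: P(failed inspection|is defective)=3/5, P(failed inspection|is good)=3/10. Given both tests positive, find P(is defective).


After test 1: P(+) = 4/5*5/17 + 1/5*12/17 = 32/85
P(B|+) = (4/17)/(32/85) = 5/8
After test 2 (use post1 as new prior): P(+) = 3/5*5/8 + 3/10*3/8 = 39/80
P(B|+,+) = (3/8)/(39/80) = 10/13

10/13


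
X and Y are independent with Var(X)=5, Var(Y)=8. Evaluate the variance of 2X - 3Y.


Independence => Cov(X,Y)=0
Var(2X - 3Y) = 2^2*Var(X) + (-3)^2*Var(Y)
= 4*5 + 9*8 = 92

92


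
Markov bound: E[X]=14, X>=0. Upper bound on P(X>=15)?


Markov: P(X >= a) <= E[X]/a
P(X >= 15) <= 14/15

14/15


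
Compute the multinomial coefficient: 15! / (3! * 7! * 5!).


15! = 1307674368000
Denominator: 3!=6 * 7!=5040 * 5!=120
Coefficient = 1307674368000 / 3628800 = 360360

360360


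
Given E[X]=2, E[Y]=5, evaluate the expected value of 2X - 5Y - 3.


E[2X - 5Y - 3] = 2*E[X] - 5*E[Y] - 3
= (2)*(2) + (-5)*(5) + (-3)
= 4 - 25 - 3 = -24

-24


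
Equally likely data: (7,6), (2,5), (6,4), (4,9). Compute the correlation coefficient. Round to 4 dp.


Cov(X,Y) = -0.5000, Var(X) = 3.6875, Var(Y) = 3.5000
rho = Cov/(sqrt(VarX)*sqrt(VarY)) = -0.1392

-0.1392


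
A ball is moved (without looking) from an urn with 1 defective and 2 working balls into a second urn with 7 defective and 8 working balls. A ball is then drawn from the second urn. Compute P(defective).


P(transfer defective) = 1/3; P(transfer working) = 2/3
If defective transferred: Urn II has 8 defective of 16, so P(defective|defective moved) = 1/2
If working transferred: Urn II has 7 defective of 16, so P(defective|working moved) = 7/16
By total probability: P(defective) = 1/3*1/2 + 2/3*7/16 = 11/24

11/24


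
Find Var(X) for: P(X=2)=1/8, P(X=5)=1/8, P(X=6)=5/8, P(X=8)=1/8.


E[X] = 45/8, E[X^2] = 273/8
Var(X) = E[X^2] - (E[X])^2 = 273/8 - (45/8)^2 = 159/64

159/64


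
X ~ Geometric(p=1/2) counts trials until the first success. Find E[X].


For geometric (trials until first success), E[X] = 1/p = 1/(1/2) = 2

2


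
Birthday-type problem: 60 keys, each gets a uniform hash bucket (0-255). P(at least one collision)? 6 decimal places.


P(all different) = prod((256-i)/256 for i=0..59) = 0.000541
P(at least one match) = 1 - 0.000541 = 0.999459

0.999459


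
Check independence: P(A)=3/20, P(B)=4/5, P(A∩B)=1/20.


P(A)*P(B) = 3/20*4/5 = 3/25
P(A∩B) = 1/20 != 3/25, so not independent

No, A and B are not independent


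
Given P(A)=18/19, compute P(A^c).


P(A') = 1 - P(A) = 1 - 18/19 = 1/19

1/19


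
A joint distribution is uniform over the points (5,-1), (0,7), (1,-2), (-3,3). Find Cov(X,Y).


E[X]=3/4, E[Y]=7/4, E[XY]=-4
Cov(X,Y) = E[XY] - E[X]E[Y] = -4 - 3/4*7/4 = -85/16

-85/16


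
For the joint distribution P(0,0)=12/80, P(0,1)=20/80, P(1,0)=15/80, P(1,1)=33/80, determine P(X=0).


P(X=0) = P(0,0)+P(0,1) = 12/80 + 20/80 = 32/80 = 2/5

2/5


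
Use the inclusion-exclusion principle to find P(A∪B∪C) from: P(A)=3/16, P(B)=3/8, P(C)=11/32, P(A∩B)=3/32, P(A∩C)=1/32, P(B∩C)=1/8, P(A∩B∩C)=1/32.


P(A∪B∪C) = P(A)+P(B)+P(C) - P(AB)-P(AC)-P(BC) + P(ABC)
= 3/16+3/8+11/32 - 3/32-1/32-1/8 + 1/32
= 11/16

11/16


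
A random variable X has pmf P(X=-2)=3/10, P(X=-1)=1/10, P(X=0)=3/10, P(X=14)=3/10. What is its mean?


E[X] = sum(x * P(x))
= -2*3/10 - 1*1/10 + 0*3/10 + 14*3/10
= 7/2

7/2


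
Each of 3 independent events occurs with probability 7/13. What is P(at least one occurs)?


P(at least one) = 1 - P(none)
P(none) = (1 - 7/13)^3 = (6/13)^3 = 216/2197
P(at least one) = 1 - 216/2197 = 1981/2197

1981/2197


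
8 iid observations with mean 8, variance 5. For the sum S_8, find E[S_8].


E[S_n] = n*E[X_1] = 8*8 = 64

64


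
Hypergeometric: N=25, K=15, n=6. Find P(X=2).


P(X=2) = C(15,2)*C(10,4) / C(25,6)
= 105*210 / 177100
= 22050/177100 = 63/506

63/506


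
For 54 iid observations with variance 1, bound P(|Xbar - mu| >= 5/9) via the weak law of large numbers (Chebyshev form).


Var(Xbar) = Var(X)/n = 1/54
Chebyshev: P(|Xbar-mu| >= 5/9) <= Var(Xbar)/(5/9)^2 = (1/54)/(25/81) = 3/50

3/50


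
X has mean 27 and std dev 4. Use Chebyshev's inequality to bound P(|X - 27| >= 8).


k = 8/4 = 2
Chebyshev: P(|X-mu| >= k*sigma) <= 1/k^2 = 1/2^2 = 1/4

1/4


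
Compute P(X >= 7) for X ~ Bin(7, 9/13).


P(X>=7) = P(X=7)
= 4782969/62748517
= 4782969/62748517

4782969/62748517


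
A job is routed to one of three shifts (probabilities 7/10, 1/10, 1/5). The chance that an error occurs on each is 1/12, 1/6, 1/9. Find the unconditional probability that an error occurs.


P(A) = P(A|B1)P(B1) + P(A|B2)P(B2) + P(A|B3)P(B3)
= 1/12*7/10 + 1/6*1/10 + 1/9*1/5
= 7/120 + 1/60 + 1/45 = 7/72

7/72


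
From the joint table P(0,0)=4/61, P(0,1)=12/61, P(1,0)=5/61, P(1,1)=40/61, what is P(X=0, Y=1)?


Read from table: P(X=0, Y=1) = 12/61

12/61


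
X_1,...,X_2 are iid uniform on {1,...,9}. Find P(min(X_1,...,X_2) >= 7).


P(min >= 7) = P(all X_i >= 7) = (P(X_1 >= 7))^2
= (3/9)^2 = (1/3)^2 = 1/9

1/9


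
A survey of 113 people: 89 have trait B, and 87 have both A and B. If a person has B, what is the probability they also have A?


P(A|B) = P(A∩B)/P(B) = (87/113)/(89/113) = 87/89

87/89


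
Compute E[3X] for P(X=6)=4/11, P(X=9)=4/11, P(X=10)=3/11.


E[3X] = sum(g(x)*P(x))
= 18*4/11 + 27*4/11 + 30*3/11
= 270/11

270/11


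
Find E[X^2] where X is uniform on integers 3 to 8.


E[X^2] = (1/6) * sum(x^2 for x=3..8)
= 199/6

199/6


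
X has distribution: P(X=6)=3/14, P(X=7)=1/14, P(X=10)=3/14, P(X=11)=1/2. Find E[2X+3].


E[2X+3] = sum(g(x)*P(x))
= 15*3/14 + 17*1/14 + 23*3/14 + 25*1/2
= 153/7

153/7


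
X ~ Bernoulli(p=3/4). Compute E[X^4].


For Bernoulli: X in {0,1}
E[X^4] = 0^4*(1-3/4) + 1^4*3/4 = 3/4

3/4


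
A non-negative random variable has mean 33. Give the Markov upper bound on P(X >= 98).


Markov: P(X >= a) <= E[X]/a
P(X >= 98) <= 33/98

33/98


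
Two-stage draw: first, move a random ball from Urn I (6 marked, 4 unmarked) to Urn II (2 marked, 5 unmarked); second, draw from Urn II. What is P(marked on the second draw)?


P(transfer marked) = 6/10 = 3/5; P(transfer unmarked) = 2/5
If marked transferred: Urn II has 3 marked of 8, so P(marked|marked moved) = 3/8
If unmarked transferred: Urn II has 2 marked of 8, so P(marked|unmarked moved) = 1/4
By total probability: P(marked) = 3/5*3/8 + 2/5*1/4 = 13/40

13/40
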